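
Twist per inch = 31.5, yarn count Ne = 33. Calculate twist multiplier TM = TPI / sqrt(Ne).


Formula: TM = TPI / sqrt(Ne)
Step 1: sqrt(Ne) = sqrt(33) = 5.7446
Step 2: TM = 31.5 / 5.7446 = 5.48

5.48 TM


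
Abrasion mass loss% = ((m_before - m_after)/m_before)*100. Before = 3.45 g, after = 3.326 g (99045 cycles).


Formula: Mass loss% = ((m_before - m_after) / m_before) * 100
Step 1: Mass loss = 3.45 - 3.326 = 0.124 g
Step 2: Ratio = 0.124 / 3.45 = 0.035942
Step 3: Mass loss% = 0.035942 * 100 = 3.5942% ≈ 3.59%

3.59%


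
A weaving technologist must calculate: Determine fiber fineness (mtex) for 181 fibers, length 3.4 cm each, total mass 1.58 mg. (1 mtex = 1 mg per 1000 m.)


Formula: fineness (mtex) = mass (mg) / total length (km) = (mass_mg / total_length_m) * 1000
Step 1: Convert fiber length: 3.4 cm = 0.034 m
Step 2: Total fiber length = 181 * 0.034 = 6.154 m
Step 3: Linear density = 1.58 mg / 6.154 m = 0.2567 mg/m
Step 4: fineness = 0.2567 * 1000 = 256.7 mtex

256.7 mtex


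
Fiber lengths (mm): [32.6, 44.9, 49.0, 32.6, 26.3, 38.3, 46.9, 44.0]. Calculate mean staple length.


Formula: Mean = sum of lengths / count
Sum = 32.6 + 44.9 + 49.0 + 32.6 + 26.3 + 38.3 + 46.9 + 44.0
Sum = 314.6 mm
Mean = 314.6 / 8 = 39.33 mm

39.33 mm


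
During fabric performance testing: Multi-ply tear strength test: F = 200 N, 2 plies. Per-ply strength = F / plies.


Formula: Per-ply strength = Total force / Number of plies
Per-ply = 200 N / 2
Per-ply = 100 N

100 N


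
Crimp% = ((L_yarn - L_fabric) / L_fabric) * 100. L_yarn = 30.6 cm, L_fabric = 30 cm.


Formula: Crimp% = ((L_yarn - L_fabric) / L_fabric) * 100
Step 1: Extension = 30.6 - 30 = 0.6 cm
Step 2: Crimp% = (0.6 / 30) * 100
Step 3: Crimp% = 0.02 * 100 = 2.0%

2.0%


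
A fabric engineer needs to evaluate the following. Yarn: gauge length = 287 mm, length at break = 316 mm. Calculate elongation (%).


Formula: Elongation (%) = ((L_break - L0) / L0) * 100
Step 1: Extension = 316 - 287 = 29 mm
Step 2: Elongation = (29 / 287) * 100
Step 3: Elongation = 0.101045 * 100 = 10.1045% ≈ 10.1%

10.1%


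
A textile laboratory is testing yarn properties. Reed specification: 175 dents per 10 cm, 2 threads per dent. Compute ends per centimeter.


Formula: EPC = (dents per 10 cm * ends per dent) / 10
Step 1: Total ends per 10 cm = 175 * 2 = 350
Step 2: EPC = 350 / 10 = 35.0 ends/cm

35.0 ends/cm


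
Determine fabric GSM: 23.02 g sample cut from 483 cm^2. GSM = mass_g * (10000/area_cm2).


Formula: GSM = mass_g / area_m2
Step 1: Convert area: 483 cm^2 = 483 / 10000 = 0.0483 m^2
Step 2: GSM = 23.02 g / 0.0483 m^2 = 476.6 g/m^2

476.6 g/m^2


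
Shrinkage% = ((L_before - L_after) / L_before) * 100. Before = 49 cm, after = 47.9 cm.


Formula: Shrinkage% = ((L_before - L_after) / L_before) * 100
Step 1: Shrinkage = 49 - 47.9 = 1.1 cm
Step 2: Shrinkage% = (1.1 / 49) * 100
Step 3: Shrinkage% = 0.022449 * 100 = 2.2449% ≈ 2.2%

2.2%


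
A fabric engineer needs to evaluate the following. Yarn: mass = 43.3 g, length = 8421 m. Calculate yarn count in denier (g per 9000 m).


Formula: den = (mass_g / length_m) * 9000
Substituting: den = (43.3 / 8421) * 9000
Intermediate: 43.3 / 8421 = 0.00514191 g/m
den = 0.00514191 * 9000 = 46.3 denier

46.3 denier


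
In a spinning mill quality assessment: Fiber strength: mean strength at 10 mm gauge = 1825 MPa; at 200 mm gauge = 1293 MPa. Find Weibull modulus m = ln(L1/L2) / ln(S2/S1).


Formula: m = ln(L1/L2) / ln(S2/S1)
Step 1: ln(L1/L2) = ln(10/200) = -2.99573
Step 2: S2/S1 = 1293/1825 = 0.70849
Step 3: ln(S2/S1) = ln(0.70849) = -0.34462
Step 4: m = -2.99573 / -0.34462 = 8.69

8.69 (Weibull m)


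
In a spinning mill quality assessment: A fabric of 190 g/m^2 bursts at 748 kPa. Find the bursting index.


Formula: Bursting Index = Bursting Strength / Fabric GSM
BI = 748 kPa / 190 g/m^2
BI = 3.937 kPa/(g/m^2)

3.937 kPa/(g/m^2)


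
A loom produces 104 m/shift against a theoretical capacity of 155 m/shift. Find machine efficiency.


Formula: Efficiency% = (Actual output / Theoretical output) * 100
Efficiency% = (104 / 155) * 100
Efficiency% = 0.670968 * 100 = 67.0968% ≈ 67.1%

67.1%


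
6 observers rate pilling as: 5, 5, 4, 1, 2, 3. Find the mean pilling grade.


Formula: Mean = sum / count
Sum = 5 + 5 + 4 + 1 + 2 + 3 = 20
Mean = 20 / 6 = 3.3

3.3


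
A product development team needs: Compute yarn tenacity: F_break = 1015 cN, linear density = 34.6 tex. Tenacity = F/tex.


Formula: Tenacity = Breaking force / Linear density
Tenacity = 1015 cN / 34.6 tex
Tenacity = 29.34 cN/tex

29.34 cN/tex


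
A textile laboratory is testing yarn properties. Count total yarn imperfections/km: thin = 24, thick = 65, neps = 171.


Formula: Total = thin places + thick places + neps
Total = 24 + 65 + 171
Total = 260 imperfections/km

260 imperfections/km


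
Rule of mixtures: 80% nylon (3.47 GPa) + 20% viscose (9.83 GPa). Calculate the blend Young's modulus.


Formula: Blend property = (fraction_A * property_A) + (fraction_B * property_B)
Step 1: Contribution A = 80/100 * 3.47 GPa = 2.776 GPa
Step 2: Contribution B = 20/100 * 9.83 GPa = 1.966 GPa
Step 3: Blend Young's modulus = 2.776 + 1.966 = 4.742 GPa

4.742 GPa


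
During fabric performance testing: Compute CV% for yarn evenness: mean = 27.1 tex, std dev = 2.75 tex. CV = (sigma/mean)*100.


Formula: CV% = (standard deviation / mean) * 100
Step 1: Ratio = 2.75 / 27.1 = 0.101476
Step 2: CV% = 0.101476 * 100 = 10.1476% ≈ 10.1%

10.1%


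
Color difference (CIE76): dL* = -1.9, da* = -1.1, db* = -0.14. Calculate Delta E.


Formula: Delta E = sqrt(dL*^2 + da*^2 + db*^2)
Step 1: dL*^2 = (-1.9)^2 = 3.61
Step 2: da*^2 = (-1.1)^2 = 1.21
Step 3: db*^2 = (-0.14)^2 = 0.0196
Step 4: Sum = 3.61 + 1.21 + 0.0196 = 4.8396
Step 5: Delta E = sqrt(4.8396) = 2.2

2.2 Delta E


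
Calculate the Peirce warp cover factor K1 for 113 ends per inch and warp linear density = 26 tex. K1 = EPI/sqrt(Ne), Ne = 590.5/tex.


Formula: K1 = EPI / sqrt(Ne), with Ne = 590.5 / tex_warp
Step 1: Ne = 590.5 / 26 = 22.712
Step 2: sqrt(Ne) = sqrt(22.712) = 4.7657
Step 3: K1 = 113 / 4.7657 = 23.7

23.7


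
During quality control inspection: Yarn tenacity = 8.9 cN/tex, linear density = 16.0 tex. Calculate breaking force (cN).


Formula: Breaking force = Tenacity * Linear density
F = 8.9 cN/tex * 16.0 tex
F = 142.40 cN

142.40 cN


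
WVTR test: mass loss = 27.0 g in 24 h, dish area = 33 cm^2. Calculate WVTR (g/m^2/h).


Formula: WVTR = mass_loss / (area * time)
Step 1: Convert area: 33 cm^2 = 0.0033 m^2
Step 2: WVTR = 27.0 g / (0.0033 m^2 * 24 h)
Step 3: WVTR = 27.0 / 0.0792 = 340.9 g/m^2/h

340.9 g/m^2/h


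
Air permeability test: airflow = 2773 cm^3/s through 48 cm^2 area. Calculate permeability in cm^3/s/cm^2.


Formula: Air Permeability = Airflow / Test Area
AP = 2773 cm^3/s / 48 cm^2
AP = 57.8 cm^3/s/cm^2

57.8 cm^3/s/cm^2


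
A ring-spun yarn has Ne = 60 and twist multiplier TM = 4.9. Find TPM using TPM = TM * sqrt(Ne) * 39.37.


Formula: TPM = TM * sqrt(Ne) * 39.37
Step 1: sqrt(Ne) = sqrt(60) = 7.746
Step 2: TM * sqrt(Ne) = 4.9 * 7.746 = 37.9554
Step 3: TPM = 37.9554 * 39.37 = 1494 twists/m

1494 twists/m


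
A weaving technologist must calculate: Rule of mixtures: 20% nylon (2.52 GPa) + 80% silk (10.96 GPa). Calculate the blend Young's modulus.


Formula: Blend property = (fraction_A * property_A) + (fraction_B * property_B)
Step 1: Contribution A = 20/100 * 2.52 GPa = 0.504 GPa
Step 2: Contribution B = 80/100 * 10.96 GPa = 8.768 GPa
Step 3: Blend Young's modulus = 0.504 + 8.768 = 9.272 GPa

9.272 GPa


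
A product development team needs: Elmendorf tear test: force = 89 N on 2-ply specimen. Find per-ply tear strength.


Formula: Per-ply strength = Total force / Number of plies
Per-ply = 89 N / 2
Per-ply = 44.5 N

44.5 N


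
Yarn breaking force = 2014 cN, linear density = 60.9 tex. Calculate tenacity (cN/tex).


Formula: Tenacity = Breaking force / Linear density
Tenacity = 2014 cN / 60.9 tex
Tenacity = 33.07 cN/tex

33.07 cN/tex


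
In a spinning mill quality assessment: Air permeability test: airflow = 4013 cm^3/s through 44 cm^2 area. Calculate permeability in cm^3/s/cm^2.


Formula: Air Permeability = Airflow / Test Area
AP = 4013 cm^3/s / 44 cm^2
AP = 91.2 cm^3/s/cm^2

91.2 cm^3/s/cm^2


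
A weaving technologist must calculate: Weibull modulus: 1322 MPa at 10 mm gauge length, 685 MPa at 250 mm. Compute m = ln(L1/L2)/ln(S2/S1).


Formula: m = ln(L1/L2) / ln(S2/S1)
Step 1: ln(L1/L2) = ln(10/250) = -3.21888
Step 2: S2/S1 = 685/1322 = 0.51815
Step 3: ln(S2/S1) = ln(0.51815) = -0.65749
Step 4: m = -3.21888 / -0.65749 = 4.90

4.90 (Weibull m)


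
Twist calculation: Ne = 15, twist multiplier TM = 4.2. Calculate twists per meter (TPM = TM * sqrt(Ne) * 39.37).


Formula: TPM = TM * sqrt(Ne) * 39.37
Step 1: sqrt(Ne) = sqrt(15) = 3.873
Step 2: TM * sqrt(Ne) = 4.2 * 3.873 = 16.2666
Step 3: TPM = 16.2666 * 39.37 = 640 twists/m

640 twists/m


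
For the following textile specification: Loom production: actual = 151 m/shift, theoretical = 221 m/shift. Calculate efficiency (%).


Formula: Efficiency% = (Actual output / Theoretical output) * 100
Efficiency% = (151 / 221) * 100
Efficiency% = 0.683258 * 100 = 68.3258% ≈ 68.3%

68.3%


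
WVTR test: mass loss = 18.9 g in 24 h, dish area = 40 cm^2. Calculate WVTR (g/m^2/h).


Formula: WVTR = mass_loss / (area * time)
Step 1: Convert area: 40 cm^2 = 0.004 m^2
Step 2: WVTR = 18.9 g / (0.004 m^2 * 24 h)
Step 3: WVTR = 18.9 / 0.096 = 196.9 g/m^2/h

196.9 g/m^2/h


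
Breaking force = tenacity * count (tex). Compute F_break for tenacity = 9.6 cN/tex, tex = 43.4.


Formula: Breaking force = Tenacity * Linear density
F = 9.6 cN/tex * 43.4 tex
F = 416.64 cN

416.64 cN


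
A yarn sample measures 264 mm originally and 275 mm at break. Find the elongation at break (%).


Formula: Elongation (%) = ((L_break - L0) / L0) * 100
Step 1: Extension = 275 - 264 = 11 mm
Step 2: Elongation = (11 / 264) * 100
Step 3: Elongation = 0.041667 * 100 = 4.1667% ≈ 4.2%

4.2%


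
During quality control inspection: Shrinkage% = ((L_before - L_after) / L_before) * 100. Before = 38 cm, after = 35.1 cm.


Formula: Shrinkage% = ((L_before - L_after) / L_before) * 100
Step 1: Shrinkage = 38 - 35.1 = 2.9 cm
Step 2: Shrinkage% = (2.9 / 38) * 100
Step 3: Shrinkage% = 0.076316 * 100 = 7.6316% ≈ 7.6%

7.6%


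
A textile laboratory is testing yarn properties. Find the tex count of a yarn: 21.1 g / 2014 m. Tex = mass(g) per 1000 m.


Formula: Tex = (mass_g / length_m) * 1000
Substituting: Tex = (21.1 / 2014) * 1000
Intermediate: 21.1 / 2014 = 0.01047666 g/m
Tex = 0.01047666 * 1000 = 10.48 tex

10.48 tex


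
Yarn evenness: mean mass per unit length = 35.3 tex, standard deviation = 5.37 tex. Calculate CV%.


Formula: CV% = (standard deviation / mean) * 100
Step 1: Ratio = 5.37 / 35.3 = 0.152125
Step 2: CV% = 0.152125 * 100 = 15.2125% ≈ 15.2%

15.2%


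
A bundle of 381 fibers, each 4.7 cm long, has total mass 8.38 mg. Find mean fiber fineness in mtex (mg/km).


Formula: fineness (mtex) = mass (mg) / total length (km) = (mass_mg / total_length_m) * 1000
Step 1: Convert fiber length: 4.7 cm = 0.047 m
Step 2: Total fiber length = 381 * 0.047 = 17.907 m
Step 3: Linear density = 8.38 mg / 17.907 m = 0.4680 mg/m
Step 4: fineness = 0.4680 * 1000 = 468.0 mtex

468.0 mtex


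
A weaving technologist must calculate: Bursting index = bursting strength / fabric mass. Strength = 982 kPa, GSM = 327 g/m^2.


Formula: Bursting Index = Bursting Strength / Fabric GSM
BI = 982 kPa / 327 g/m^2
BI = 3.003 kPa/(g/m^2)

3.003 kPa/(g/m^2)


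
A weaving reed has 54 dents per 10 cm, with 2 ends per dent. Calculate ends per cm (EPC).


Formula: EPC = (dents per 10 cm * ends per dent) / 10
Step 1: Total ends per 10 cm = 54 * 2 = 108
Step 2: EPC = 108 / 10 = 10.8 ends/cm

10.8 ends/cm


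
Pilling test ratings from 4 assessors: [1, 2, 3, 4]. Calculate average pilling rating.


Formula: Mean = sum / count
Sum = 1 + 2 + 3 + 4 = 10
Mean = 10 / 4 = 2.5

2.5


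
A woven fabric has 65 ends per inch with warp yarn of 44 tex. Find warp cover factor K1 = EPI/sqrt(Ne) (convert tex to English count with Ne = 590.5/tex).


Formula: K1 = EPI / sqrt(Ne), with Ne = 590.5 / tex_warp
Step 1: Ne = 590.5 / 44 = 13.42
Step 2: sqrt(Ne) = sqrt(13.42) = 3.6633
Step 3: K1 = 65 / 3.6633 = 17.7

17.7


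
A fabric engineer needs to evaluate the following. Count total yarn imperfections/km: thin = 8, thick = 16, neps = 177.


Formula: Total = thin places + thick places + neps
Total = 8 + 16 + 177
Total = 201 imperfections/km

201 imperfections/km


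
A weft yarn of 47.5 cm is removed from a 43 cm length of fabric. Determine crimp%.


Formula: Crimp% = ((L_yarn - L_fabric) / L_fabric) * 100
Step 1: Extension = 47.5 - 43 = 4.5 cm
Step 2: Crimp% = (4.5 / 43) * 100
Step 3: Crimp% = 0.104651 * 100 = 10.4651% ≈ 10.5%

10.5%


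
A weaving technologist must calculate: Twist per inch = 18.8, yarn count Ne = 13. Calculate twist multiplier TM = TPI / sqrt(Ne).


Formula: TM = TPI / sqrt(Ne)
Step 1: sqrt(Ne) = sqrt(13) = 3.6056
Step 2: TM = 18.8 / 3.6056 = 5.21

5.21 TM


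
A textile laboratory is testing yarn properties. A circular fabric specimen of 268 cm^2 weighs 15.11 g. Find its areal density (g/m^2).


Formula: GSM = mass_g / area_m2
Step 1: Convert area: 268 cm^2 = 268 / 10000 = 0.0268 m^2
Step 2: GSM = 15.11 g / 0.0268 m^2 = 563.8 g/m^2

563.8 g/m^2


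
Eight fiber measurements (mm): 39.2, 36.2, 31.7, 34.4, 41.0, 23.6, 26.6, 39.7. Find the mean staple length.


Formula: Mean = sum of lengths / count
Sum = 39.2 + 36.2 + 31.7 + 34.4 + 41.0 + 23.6 + 26.6 + 39.7
Sum = 272.4 mm
Mean = 272.4 / 8 = 34.05 mm

34.05 mm


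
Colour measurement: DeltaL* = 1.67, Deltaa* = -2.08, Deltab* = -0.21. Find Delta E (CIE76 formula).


Formula: Delta E = sqrt(dL*^2 + da*^2 + db*^2)
Step 1: dL*^2 = 1.67^2 = 2.7889
Step 2: da*^2 = (-2.08)^2 = 4.3264
Step 3: db*^2 = (-0.21)^2 = 0.0441
Step 4: Sum = 2.7889 + 4.3264 + 0.0441 = 7.1594
Step 5: Delta E = sqrt(7.1594) = 2.68

2.68 Delta E


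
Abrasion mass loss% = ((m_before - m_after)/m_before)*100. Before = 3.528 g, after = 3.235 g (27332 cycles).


Formula: Mass loss% = ((m_before - m_after) / m_before) * 100
Step 1: Mass loss = 3.528 - 3.235 = 0.293 g
Step 2: Ratio = 0.293 / 3.528 = 0.0830499
Step 3: Mass loss% = 0.0830499 * 100 = 8.30499% ≈ 8.30%

8.30%


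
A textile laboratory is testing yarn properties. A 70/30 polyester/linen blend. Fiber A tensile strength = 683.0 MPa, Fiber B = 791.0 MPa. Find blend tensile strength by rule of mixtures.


Formula: Blend property = (fraction_A * property_A) + (fraction_B * property_B)
Step 1: Contribution A = 70/100 * 683.0 MPa = 478.1 MPa
Step 2: Contribution B = 30/100 * 791.0 MPa = 237.3 MPa
Step 3: Blend tensile strength = 478.1 + 237.3 = 715.4 MPa

715.4 MPa


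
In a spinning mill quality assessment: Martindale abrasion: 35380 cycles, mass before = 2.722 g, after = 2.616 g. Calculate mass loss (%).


Formula: Mass loss% = ((m_before - m_after) / m_before) * 100
Step 1: Mass loss = 2.722 - 2.616 = 0.106 g
Step 2: Ratio = 0.106 / 2.722 = 0.038942
Step 3: Mass loss% = 0.038942 * 100 = 3.8942% ≈ 3.89%

3.89%


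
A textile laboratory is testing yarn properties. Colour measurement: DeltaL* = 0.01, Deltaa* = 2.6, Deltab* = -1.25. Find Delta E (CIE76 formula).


Formula: Delta E = sqrt(dL*^2 + da*^2 + db*^2)
Step 1: dL*^2 = 0.01^2 = 0.0001
Step 2: da*^2 = 2.6^2 = 6.76
Step 3: db*^2 = (-1.25)^2 = 1.5625
Step 4: Sum = 0.0001 + 6.76 + 1.5625 = 8.3226
Step 5: Delta E = sqrt(8.3226) = 2.88

2.88 Delta E


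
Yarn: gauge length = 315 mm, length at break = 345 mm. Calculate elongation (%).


Formula: Elongation (%) = ((L_break - L0) / L0) * 100
Step 1: Extension = 345 - 315 = 30 mm
Step 2: Elongation = (30 / 315) * 100
Step 3: Elongation = 0.095238 * 100 = 9.5238% ≈ 9.5%

9.5%


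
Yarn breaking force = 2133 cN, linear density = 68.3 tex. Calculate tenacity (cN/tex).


Formula: Tenacity = Breaking force / Linear density
Tenacity = 2133 cN / 68.3 tex
Tenacity = 31.23 cN/tex

31.23 cN/tex


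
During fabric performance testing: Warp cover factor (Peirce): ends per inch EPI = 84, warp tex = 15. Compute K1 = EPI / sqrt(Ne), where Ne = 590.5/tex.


Formula: K1 = EPI / sqrt(Ne), with Ne = 590.5 / tex_warp
Step 1: Ne = 590.5 / 15 = 39.367
Step 2: sqrt(Ne) = sqrt(39.367) = 6.2743
Step 3: K1 = 84 / 6.2743 = 13.4

13.4


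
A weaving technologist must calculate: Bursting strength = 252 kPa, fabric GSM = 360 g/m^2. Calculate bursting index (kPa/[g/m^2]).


Formula: Bursting Index = Bursting Strength / Fabric GSM
BI = 252 kPa / 360 g/m^2
BI = 0.700 kPa/(g/m^2)

0.700 kPa/(g/m^2)


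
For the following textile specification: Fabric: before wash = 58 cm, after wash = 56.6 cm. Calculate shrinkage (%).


Formula: Shrinkage% = ((L_before - L_after) / L_before) * 100
Step 1: Shrinkage = 58 - 56.6 = 1.4 cm
Step 2: Shrinkage% = (1.4 / 58) * 100
Step 3: Shrinkage% = 0.024138 * 100 = 2.4138% ≈ 2.4%

2.4%


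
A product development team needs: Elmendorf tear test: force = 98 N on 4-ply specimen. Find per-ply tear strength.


Formula: Per-ply strength = Total force / Number of plies
Per-ply = 98 N / 4
Per-ply = 24.5 N

24.5 N


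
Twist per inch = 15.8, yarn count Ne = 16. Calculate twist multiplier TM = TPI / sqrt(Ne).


Formula: TM = TPI / sqrt(Ne)
Step 1: sqrt(Ne) = sqrt(16) = 4
Step 2: TM = 15.8 / 4 = 3.95

3.95 TM


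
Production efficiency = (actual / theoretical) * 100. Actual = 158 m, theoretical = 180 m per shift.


Formula: Efficiency% = (Actual output / Theoretical output) * 100
Efficiency% = (158 / 180) * 100
Efficiency% = 0.877778 * 100 = 87.7778% ≈ 87.8%

87.8%


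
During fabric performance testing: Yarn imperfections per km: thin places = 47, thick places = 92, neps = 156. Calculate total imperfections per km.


Formula: Total = thin places + thick places + neps
Total = 47 + 92 + 156
Total = 295 imperfections/km

295 imperfections/km


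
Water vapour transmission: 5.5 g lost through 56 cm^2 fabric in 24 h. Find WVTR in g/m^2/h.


Formula: WVTR = mass_loss / (area * time)
Step 1: Convert area: 56 cm^2 = 0.0056 m^2
Step 2: WVTR = 5.5 g / (0.0056 m^2 * 24 h)
Step 3: WVTR = 5.5 / 0.1344 = 40.9 g/m^2/h

40.9 g/m^2/h


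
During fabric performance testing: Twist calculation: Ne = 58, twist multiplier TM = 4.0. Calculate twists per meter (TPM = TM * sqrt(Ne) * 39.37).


Formula: TPM = TM * sqrt(Ne) * 39.37
Step 1: sqrt(Ne) = sqrt(58) = 7.6158
Step 2: TM * sqrt(Ne) = 4.0 * 7.6158 = 30.4632
Step 3: TPM = 30.4632 * 39.37 = 1199 twists/m

1199 twists/m


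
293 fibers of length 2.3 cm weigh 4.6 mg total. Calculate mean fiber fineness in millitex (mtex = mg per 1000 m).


Formula: fineness (mtex) = mass (mg) / total length (km) = (mass_mg / total_length_m) * 1000
Step 1: Convert fiber length: 2.3 cm = 0.023 m
Step 2: Total fiber length = 293 * 0.023 = 6.739 m
Step 3: Linear density = 4.6 mg / 6.739 m = 0.6826 mg/m
Step 4: fineness = 0.6826 * 1000 = 682.6 mtex

682.6 mtex


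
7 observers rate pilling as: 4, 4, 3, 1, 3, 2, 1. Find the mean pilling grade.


Formula: Mean = sum / count
Sum = 4 + 4 + 3 + 1 + 3 + 2 + 1 = 18
Mean = 18 / 7 = 2.6

2.6


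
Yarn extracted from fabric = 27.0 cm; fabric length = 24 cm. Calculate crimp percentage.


Formula: Crimp% = ((L_yarn - L_fabric) / L_fabric) * 100
Step 1: Extension = 27.0 - 24 = 3.0 cm
Step 2: Crimp% = (3.0 / 24) * 100
Step 3: Crimp% = 0.125 * 100 = 12.5%

12.5%


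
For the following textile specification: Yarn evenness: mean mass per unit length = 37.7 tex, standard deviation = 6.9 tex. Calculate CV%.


Formula: CV% = (standard deviation / mean) * 100
Step 1: Ratio = 6.9 / 37.7 = 0.183024
Step 2: CV% = 0.183024 * 100 = 18.3024% ≈ 18.3%

18.3%


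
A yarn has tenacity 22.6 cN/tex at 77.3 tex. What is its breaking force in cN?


Formula: Breaking force = Tenacity * Linear density
F = 22.6 cN/tex * 77.3 tex
F = 1746.98 cN

1746.98 cN


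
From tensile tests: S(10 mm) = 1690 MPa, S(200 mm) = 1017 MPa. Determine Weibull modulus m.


Formula: m = ln(L1/L2) / ln(S2/S1)
Step 1: ln(L1/L2) = ln(10/200) = -2.99573
Step 2: S2/S1 = 1017/1690 = 0.60178
Step 3: ln(S2/S1) = ln(0.60178) = -0.50786
Step 4: m = -2.99573 / -0.50786 = 5.90

5.90 (Weibull m)


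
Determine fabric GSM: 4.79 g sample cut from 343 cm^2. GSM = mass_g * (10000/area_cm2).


Formula: GSM = mass_g / area_m2
Step 1: Convert area: 343 cm^2 = 343 / 10000 = 0.0343 m^2
Step 2: GSM = 4.79 g / 0.0343 m^2 = 139.7 g/m^2

139.7 g/m^2


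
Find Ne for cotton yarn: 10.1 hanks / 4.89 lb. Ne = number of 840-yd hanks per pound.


Formula: Ne = hanks / mass_lb
Substituting: Ne = 10.1 / 4.89
Ne = 2.1

2.1 Ne


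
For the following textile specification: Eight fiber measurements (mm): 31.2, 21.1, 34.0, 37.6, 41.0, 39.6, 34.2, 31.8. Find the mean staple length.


Formula: Mean = sum of lengths / count
Sum = 31.2 + 21.1 + 34.0 + 37.6 + 41.0 + 39.6 + 34.2 + 31.8
Sum = 270.5 mm
Mean = 270.5 / 8 = 33.81 mm

33.81 mm


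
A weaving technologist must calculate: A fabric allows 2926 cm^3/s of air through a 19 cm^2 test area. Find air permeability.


Formula: Air Permeability = Airflow / Test Area
AP = 2926 cm^3/s / 19 cm^2
AP = 154.0 cm^3/s/cm^2

154.0 cm^3/s/cm^2


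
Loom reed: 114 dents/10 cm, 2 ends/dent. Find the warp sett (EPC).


Formula: EPC = (dents per 10 cm * ends per dent) / 10
Step 1: Total ends per 10 cm = 114 * 2 = 228
Step 2: EPC = 228 / 10 = 22.8 ends/cm

22.8 ends/cm


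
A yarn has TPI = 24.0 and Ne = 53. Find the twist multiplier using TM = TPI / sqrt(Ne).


Formula: TM = TPI / sqrt(Ne)
Step 1: sqrt(Ne) = sqrt(53) = 7.2801
Step 2: TM = 24.0 / 7.2801 = 3.30

3.30 TM


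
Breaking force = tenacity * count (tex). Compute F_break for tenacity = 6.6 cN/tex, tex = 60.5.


Formula: Breaking force = Tenacity * Linear density
F = 6.6 cN/tex * 60.5 tex
F = 399.30 cN

399.30 cN


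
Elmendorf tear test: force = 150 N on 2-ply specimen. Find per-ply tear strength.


Formula: Per-ply strength = Total force / Number of plies
Per-ply = 150 N / 2
Per-ply = 75 N

75 N


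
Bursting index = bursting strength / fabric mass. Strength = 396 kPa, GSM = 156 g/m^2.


Formula: Bursting Index = Bursting Strength / Fabric GSM
BI = 396 kPa / 156 g/m^2
BI = 2.538 kPa/(g/m^2)

2.538 kPa/(g/m^2)


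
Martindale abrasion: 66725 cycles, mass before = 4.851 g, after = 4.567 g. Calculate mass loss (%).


Formula: Mass loss% = ((m_before - m_after) / m_before) * 100
Step 1: Mass loss = 4.851 - 4.567 = 0.284 g
Step 2: Ratio = 0.284 / 4.851 = 0.0585446
Step 3: Mass loss% = 0.0585446 * 100 = 5.85446% ≈ 5.85%

5.85%


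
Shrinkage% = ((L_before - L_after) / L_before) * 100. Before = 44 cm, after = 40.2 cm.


Formula: Shrinkage% = ((L_before - L_after) / L_before) * 100
Step 1: Shrinkage = 44 - 40.2 = 3.8 cm
Step 2: Shrinkage% = (3.8 / 44) * 100
Step 3: Shrinkage% = 0.086364 * 100 = 8.6364% ≈ 8.6%

8.6%


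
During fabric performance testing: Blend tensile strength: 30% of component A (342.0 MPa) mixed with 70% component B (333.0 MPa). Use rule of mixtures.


Formula: Blend property = (fraction_A * property_A) + (fraction_B * property_B)
Step 1: Contribution A = 30/100 * 342.0 MPa = 102.6 MPa
Step 2: Contribution B = 70/100 * 333.0 MPa = 233.1 MPa
Step 3: Blend tensile strength = 102.6 + 233.1 = 335.7 MPa

335.7 MPa


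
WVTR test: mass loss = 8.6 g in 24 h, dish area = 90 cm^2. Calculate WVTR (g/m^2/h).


Formula: WVTR = mass_loss / (area * time)
Step 1: Convert area: 90 cm^2 = 0.009 m^2
Step 2: WVTR = 8.6 g / (0.009 m^2 * 24 h)
Step 3: WVTR = 8.6 / 0.216 = 39.8 g/m^2/h

39.8 g/m^2/h


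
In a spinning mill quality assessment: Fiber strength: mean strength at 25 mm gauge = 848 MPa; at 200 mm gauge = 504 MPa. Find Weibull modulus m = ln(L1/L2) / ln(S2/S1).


Formula: m = ln(L1/L2) / ln(S2/S1)
Step 1: ln(L1/L2) = ln(25/200) = -2.07944
Step 2: S2/S1 = 504/848 = 0.59434
Step 3: ln(S2/S1) = ln(0.59434) = -0.52030
Step 4: m = -2.07944 / -0.52030 = 4.00

4.00 (Weibull m)


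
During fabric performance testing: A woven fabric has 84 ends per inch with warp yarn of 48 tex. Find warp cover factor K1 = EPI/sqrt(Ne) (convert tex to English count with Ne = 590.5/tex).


Formula: K1 = EPI / sqrt(Ne), with Ne = 590.5 / tex_warp
Step 1: Ne = 590.5 / 48 = 12.302
Step 2: sqrt(Ne) = sqrt(12.302) = 3.5074
Step 3: K1 = 84 / 3.5074 = 23.9

23.9


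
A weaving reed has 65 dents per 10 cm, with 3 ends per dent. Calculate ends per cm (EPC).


Formula: EPC = (dents per 10 cm * ends per dent) / 10
Step 1: Total ends per 10 cm = 65 * 3 = 195
Step 2: EPC = 195 / 10 = 19.5 ends/cm

19.5 ends/cm


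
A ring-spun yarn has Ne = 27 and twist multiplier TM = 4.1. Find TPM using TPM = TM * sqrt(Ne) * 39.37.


Formula: TPM = TM * sqrt(Ne) * 39.37
Step 1: sqrt(Ne) = sqrt(27) = 5.1962
Step 2: TM * sqrt(Ne) = 4.1 * 5.1962 = 21.3044
Step 3: TPM = 21.3044 * 39.37 = 839 twists/m

839 twists/m


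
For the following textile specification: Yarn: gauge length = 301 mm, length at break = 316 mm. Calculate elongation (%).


Formula: Elongation (%) = ((L_break - L0) / L0) * 100
Step 1: Extension = 316 - 301 = 15 mm
Step 2: Elongation = (15 / 301) * 100
Step 3: Elongation = 0.049834 * 100 = 4.9834% ≈ 5.0%

5.0%


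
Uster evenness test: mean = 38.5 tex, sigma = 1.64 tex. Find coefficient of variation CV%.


Formula: CV% = (standard deviation / mean) * 100
Step 1: Ratio = 1.64 / 38.5 = 0.042597
Step 2: CV% = 0.042597 * 100 = 4.2597% ≈ 4.3%

4.3%


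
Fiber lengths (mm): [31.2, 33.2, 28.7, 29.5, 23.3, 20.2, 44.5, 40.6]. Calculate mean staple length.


Formula: Mean = sum of lengths / count
Sum = 31.2 + 33.2 + 28.7 + 29.5 + 23.3 + 20.2 + 44.5 + 40.6
Sum = 251.2 mm
Mean = 251.2 / 8 = 31.40 mm

31.40 mm


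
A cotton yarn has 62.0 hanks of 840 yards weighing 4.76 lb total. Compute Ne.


Formula: Ne = hanks / mass_lb
Substituting: Ne = 62.0 / 4.76
Ne = 13.0

13.0 Ne


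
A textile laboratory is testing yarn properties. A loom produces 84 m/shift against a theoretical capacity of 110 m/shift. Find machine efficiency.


Formula: Efficiency% = (Actual output / Theoretical output) * 100
Efficiency% = (84 / 110) * 100
Efficiency% = 0.763636 * 100 = 76.3636% ≈ 76.4%

76.4%


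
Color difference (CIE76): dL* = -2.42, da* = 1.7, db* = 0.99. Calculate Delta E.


Formula: Delta E = sqrt(dL*^2 + da*^2 + db*^2)
Step 1: dL*^2 = (-2.42)^2 = 5.8564
Step 2: da*^2 = 1.7^2 = 2.89
Step 3: db*^2 = 0.99^2 = 0.9801
Step 4: Sum = 5.8564 + 2.89 + 0.9801 = 9.7265
Step 5: Delta E = sqrt(9.7265) = 3.12

3.12 Delta E


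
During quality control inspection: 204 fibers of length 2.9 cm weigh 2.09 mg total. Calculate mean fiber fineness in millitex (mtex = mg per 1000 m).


Formula: fineness (mtex) = mass (mg) / total length (km) = (mass_mg / total_length_m) * 1000
Step 1: Convert fiber length: 2.9 cm = 0.029 m
Step 2: Total fiber length = 204 * 0.029 = 5.916 m
Step 3: Linear density = 2.09 mg / 5.916 m = 0.3533 mg/m
Step 4: fineness = 0.3533 * 1000 = 353.3 mtex

353.3 mtex


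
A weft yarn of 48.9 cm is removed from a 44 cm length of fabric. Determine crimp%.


Formula: Crimp% = ((L_yarn - L_fabric) / L_fabric) * 100
Step 1: Extension = 48.9 - 44 = 4.9 cm
Step 2: Crimp% = (4.9 / 44) * 100
Step 3: Crimp% = 0.111364 * 100 = 11.1364% ≈ 11.1%

11.1%


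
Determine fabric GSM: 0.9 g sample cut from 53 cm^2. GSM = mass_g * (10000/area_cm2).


Formula: GSM = mass_g / area_m2
Step 1: Convert area: 53 cm^2 = 53 / 10000 = 0.0053 m^2
Step 2: GSM = 0.9 g / 0.0053 m^2 = 169.8 g/m^2

169.8 g/m^2


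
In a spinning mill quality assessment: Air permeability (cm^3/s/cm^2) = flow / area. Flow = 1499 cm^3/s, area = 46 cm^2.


Formula: Air Permeability = Airflow / Test Area
AP = 1499 cm^3/s / 46 cm^2
AP = 32.6 cm^3/s/cm^2

32.6 cm^3/s/cm^2


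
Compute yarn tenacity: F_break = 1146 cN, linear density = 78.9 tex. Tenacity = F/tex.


Formula: Tenacity = Breaking force / Linear density
Tenacity = 1146 cN / 78.9 tex
Tenacity = 14.52 cN/tex

14.52 cN/tex


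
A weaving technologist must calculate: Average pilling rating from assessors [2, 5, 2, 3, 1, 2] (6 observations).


Formula: Mean = sum / count
Sum = 2 + 5 + 2 + 3 + 1 + 2 = 15
Mean = 15 / 6 = 2.5

2.5


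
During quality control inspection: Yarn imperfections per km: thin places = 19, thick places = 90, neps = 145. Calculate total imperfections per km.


Formula: Total = thin places + thick places + neps
Total = 19 + 90 + 145
Total = 254 imperfections/km

254 imperfections/km


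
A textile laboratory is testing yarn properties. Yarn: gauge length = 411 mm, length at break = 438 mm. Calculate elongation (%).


Formula: Elongation (%) = ((L_break - L0) / L0) * 100
Step 1: Extension = 438 - 411 = 27 mm
Step 2: Elongation = (27 / 411) * 100
Step 3: Elongation = 0.065693 * 100 = 6.5693% ≈ 6.6%

6.6%


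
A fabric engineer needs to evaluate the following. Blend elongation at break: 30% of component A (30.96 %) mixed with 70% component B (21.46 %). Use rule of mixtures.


Formula: Blend property = (fraction_A * property_A) + (fraction_B * property_B)
Step 1: Contribution A = 30/100 * 30.96 % = 9.288 %
Step 2: Contribution B = 70/100 * 21.46 % = 15.022 %
Step 3: Blend elongation at break = 9.288 + 15.022 = 24.31 %

24.31 %


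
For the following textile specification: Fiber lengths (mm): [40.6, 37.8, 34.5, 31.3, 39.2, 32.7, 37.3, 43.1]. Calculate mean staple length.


Formula: Mean = sum of lengths / count
Sum = 40.6 + 37.8 + 34.5 + 31.3 + 39.2 + 32.7 + 37.3 + 43.1
Sum = 296.5 mm
Mean = 296.5 / 8 = 37.06 mm

37.06 mm


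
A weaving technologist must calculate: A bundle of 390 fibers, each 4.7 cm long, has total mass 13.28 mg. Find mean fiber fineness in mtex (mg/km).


Formula: fineness (mtex) = mass (mg) / total length (km) = (mass_mg / total_length_m) * 1000
Step 1: Convert fiber length: 4.7 cm = 0.047 m
Step 2: Total fiber length = 390 * 0.047 = 18.33 m
Step 3: Linear density = 13.28 mg / 18.33 m = 0.7245 mg/m
Step 4: fineness = 0.7245 * 1000 = 724.5 mtex

724.5 mtex


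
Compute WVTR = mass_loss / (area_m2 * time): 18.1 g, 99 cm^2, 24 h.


Formula: WVTR = mass_loss / (area * time)
Step 1: Convert area: 99 cm^2 = 0.0099 m^2
Step 2: WVTR = 18.1 g / (0.0099 m^2 * 24 h)
Step 3: WVTR = 18.1 / 0.2376 = 76.2 g/m^2/h

76.2 g/m^2/h


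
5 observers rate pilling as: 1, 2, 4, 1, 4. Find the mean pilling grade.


Formula: Mean = sum / count
Sum = 1 + 2 + 4 + 1 + 4 = 12
Mean = 12 / 5 = 2.4

2.4


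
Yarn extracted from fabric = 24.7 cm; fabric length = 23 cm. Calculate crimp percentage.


Formula: Crimp% = ((L_yarn - L_fabric) / L_fabric) * 100
Step 1: Extension = 24.7 - 23 = 1.7 cm
Step 2: Crimp% = (1.7 / 23) * 100
Step 3: Crimp% = 0.073913 * 100 = 7.3913% ≈ 7.4%

7.4%


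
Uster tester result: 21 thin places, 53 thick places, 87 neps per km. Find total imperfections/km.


Formula: Total = thin places + thick places + neps
Total = 21 + 53 + 87
Total = 161 imperfections/km

161 imperfections/km


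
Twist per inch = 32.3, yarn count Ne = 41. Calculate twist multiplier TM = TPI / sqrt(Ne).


Formula: TM = TPI / sqrt(Ne)
Step 1: sqrt(Ne) = sqrt(41) = 6.4031
Step 2: TM = 32.3 / 6.4031 = 5.04

5.04 TM


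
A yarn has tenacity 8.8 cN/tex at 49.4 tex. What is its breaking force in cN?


Formula: Breaking force = Tenacity * Linear density
F = 8.8 cN/tex * 49.4 tex
F = 434.72 cN

434.72 cN


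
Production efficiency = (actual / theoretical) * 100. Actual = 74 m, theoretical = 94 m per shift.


Formula: Efficiency% = (Actual output / Theoretical output) * 100
Efficiency% = (74 / 94) * 100
Efficiency% = 0.787234 * 100 = 78.7234% ≈ 78.7%

78.7%


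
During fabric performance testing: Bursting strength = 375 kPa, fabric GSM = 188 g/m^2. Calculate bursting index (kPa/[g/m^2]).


Formula: Bursting Index = Bursting Strength / Fabric GSM
BI = 375 kPa / 188 g/m^2
BI = 1.995 kPa/(g/m^2)

1.995 kPa/(g/m^2)


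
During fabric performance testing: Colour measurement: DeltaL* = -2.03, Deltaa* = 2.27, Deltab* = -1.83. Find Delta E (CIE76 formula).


Formula: Delta E = sqrt(dL*^2 + da*^2 + db*^2)
Step 1: dL*^2 = (-2.03)^2 = 4.1209
Step 2: da*^2 = 2.27^2 = 5.1529
Step 3: db*^2 = (-1.83)^2 = 3.3489
Step 4: Sum = 4.1209 + 5.1529 + 3.3489 = 12.6227
Step 5: Delta E = sqrt(12.6227) = 3.55

3.55 Delta E


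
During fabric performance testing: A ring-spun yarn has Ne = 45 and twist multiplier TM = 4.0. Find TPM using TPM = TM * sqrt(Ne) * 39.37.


Formula: TPM = TM * sqrt(Ne) * 39.37
Step 1: sqrt(Ne) = sqrt(45) = 6.7082
Step 2: TM * sqrt(Ne) = 4.0 * 6.7082 = 26.8328
Step 3: TPM = 26.8328 * 39.37 = 1056 twists/m

1056 twists/m


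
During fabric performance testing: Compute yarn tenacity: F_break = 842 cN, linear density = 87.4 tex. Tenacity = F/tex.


Formula: Tenacity = Breaking force / Linear density
Tenacity = 842 cN / 87.4 tex
Tenacity = 9.63 cN/tex

9.63 cN/tex


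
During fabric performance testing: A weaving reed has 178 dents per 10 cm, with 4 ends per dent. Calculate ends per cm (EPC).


Formula: EPC = (dents per 10 cm * ends per dent) / 10
Step 1: Total ends per 10 cm = 178 * 4 = 712
Step 2: EPC = 712 / 10 = 71.2 ends/cm

71.2 ends/cm


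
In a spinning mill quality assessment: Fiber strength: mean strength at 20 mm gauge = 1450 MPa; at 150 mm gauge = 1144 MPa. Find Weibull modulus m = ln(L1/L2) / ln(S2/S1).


Formula: m = ln(L1/L2) / ln(S2/S1)
Step 1: ln(L1/L2) = ln(20/150) = -2.01490
Step 2: S2/S1 = 1144/1450 = 0.78897
Step 3: ln(S2/S1) = ln(0.78897) = -0.23703
Step 4: m = -2.01490 / -0.23703 = 8.50

8.50 (Weibull m)


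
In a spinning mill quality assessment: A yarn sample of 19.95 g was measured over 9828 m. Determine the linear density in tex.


Formula: Tex = (mass_g / length_m) * 1000
Substituting: Tex = (19.95 / 9828) * 1000
Intermediate: 19.95 / 9828 = 0.00202991 g/m
Tex = 0.00202991 * 1000 = 2.03 tex

2.03 tex


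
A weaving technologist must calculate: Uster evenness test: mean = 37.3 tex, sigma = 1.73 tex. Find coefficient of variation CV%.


Formula: CV% = (standard deviation / mean) * 100
Step 1: Ratio = 1.73 / 37.3 = 0.046381
Step 2: CV% = 0.046381 * 100 = 4.6381% ≈ 4.6%

4.6%


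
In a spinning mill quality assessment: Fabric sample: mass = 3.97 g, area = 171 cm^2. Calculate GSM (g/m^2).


Formula: GSM = mass_g / area_m2
Step 1: Convert area: 171 cm^2 = 171 / 10000 = 0.0171 m^2
Step 2: GSM = 3.97 g / 0.0171 m^2 = 232.2 g/m^2

232.2 g/m^2


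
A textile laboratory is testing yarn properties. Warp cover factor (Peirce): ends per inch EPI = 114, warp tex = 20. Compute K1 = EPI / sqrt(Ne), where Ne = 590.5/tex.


Formula: K1 = EPI / sqrt(Ne), with Ne = 590.5 / tex_warp
Step 1: Ne = 590.5 / 20 = 29.525
Step 2: sqrt(Ne) = sqrt(29.525) = 5.4337
Step 3: K1 = 114 / 5.4337 = 21.0

21.0


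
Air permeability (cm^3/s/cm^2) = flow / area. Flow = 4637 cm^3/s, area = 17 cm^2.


Formula: Air Permeability = Airflow / Test Area
AP = 4637 cm^3/s / 17 cm^2
AP = 272.8 cm^3/s/cm^2

272.8 cm^3/s/cm^2


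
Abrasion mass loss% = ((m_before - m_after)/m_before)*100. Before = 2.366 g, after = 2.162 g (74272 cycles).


Formula: Mass loss% = ((m_before - m_after) / m_before) * 100
Step 1: Mass loss = 2.366 - 2.162 = 0.204 g
Step 2: Ratio = 0.204 / 2.366 = 0.0862215
Step 3: Mass loss% = 0.0862215 * 100 = 8.62215% ≈ 8.62%

8.62%


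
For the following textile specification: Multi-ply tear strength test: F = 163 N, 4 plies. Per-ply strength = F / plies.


Formula: Per-ply strength = Total force / Number of plies
Per-ply = 163 N / 4
Per-ply = 40.75 N

40.75 N


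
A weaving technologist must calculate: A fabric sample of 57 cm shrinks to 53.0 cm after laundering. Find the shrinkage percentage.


Formula: Shrinkage% = ((L_before - L_after) / L_before) * 100
Step 1: Shrinkage = 57 - 53.0 = 4.0 cm
Step 2: Shrinkage% = (4.0 / 57) * 100
Step 3: Shrinkage% = 0.070175 * 100 = 7.0175% ≈ 7.0%

7.0%


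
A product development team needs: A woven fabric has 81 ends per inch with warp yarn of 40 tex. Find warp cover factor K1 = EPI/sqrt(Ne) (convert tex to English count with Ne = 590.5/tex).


Formula: K1 = EPI / sqrt(Ne), with Ne = 590.5 / tex_warp
Step 1: Ne = 590.5 / 40 = 14.763
Step 2: sqrt(Ne) = sqrt(14.763) = 3.8423
Step 3: K1 = 81 / 3.8423 = 21.1

21.1


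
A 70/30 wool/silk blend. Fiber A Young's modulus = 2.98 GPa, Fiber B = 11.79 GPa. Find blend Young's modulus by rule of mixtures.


Formula: Blend property = (fraction_A * property_A) + (fraction_B * property_B)
Step 1: Contribution A = 70/100 * 2.98 GPa = 2.086 GPa
Step 2: Contribution B = 30/100 * 11.79 GPa = 3.537 GPa
Step 3: Blend Young's modulus = 2.086 + 3.537 = 5.623 GPa

5.623 GPa


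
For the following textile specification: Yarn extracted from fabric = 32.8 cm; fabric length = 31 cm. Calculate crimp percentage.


Formula: Crimp% = ((L_yarn - L_fabric) / L_fabric) * 100
Step 1: Extension = 32.8 - 31 = 1.8 cm
Step 2: Crimp% = (1.8 / 31) * 100
Step 3: Crimp% = 0.058065 * 100 = 5.8065% ≈ 5.8%

5.8%


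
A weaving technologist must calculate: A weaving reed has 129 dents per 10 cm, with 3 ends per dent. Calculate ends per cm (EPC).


Formula: EPC = (dents per 10 cm * ends per dent) / 10
Step 1: Total ends per 10 cm = 129 * 3 = 387
Step 2: EPC = 387 / 10 = 38.7 ends/cm

38.7 ends/cm


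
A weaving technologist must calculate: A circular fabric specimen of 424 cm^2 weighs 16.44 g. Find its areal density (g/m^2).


Formula: GSM = mass_g / area_m2
Step 1: Convert area: 424 cm^2 = 424 / 10000 = 0.0424 m^2
Step 2: GSM = 16.44 g / 0.0424 m^2 = 387.7 g/m^2

387.7 g/m^2


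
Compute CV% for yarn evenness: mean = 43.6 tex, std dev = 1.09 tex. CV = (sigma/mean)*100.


Formula: CV% = (standard deviation / mean) * 100
Step 1: Ratio = 1.09 / 43.6 = 0.025
Step 2: CV% = 0.025 * 100 = 2.5%

2.5%


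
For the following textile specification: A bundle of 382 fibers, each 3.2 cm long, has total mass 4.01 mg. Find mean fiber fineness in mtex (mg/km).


Formula: fineness (mtex) = mass (mg) / total length (km) = (mass_mg / total_length_m) * 1000
Step 1: Convert fiber length: 3.2 cm = 0.032 m
Step 2: Total fiber length = 382 * 0.032 = 12.224 m
Step 3: Linear density = 4.01 mg / 12.224 m = 0.3280 mg/m
Step 4: fineness = 0.3280 * 1000 = 328.0 mtex

328.0 mtex


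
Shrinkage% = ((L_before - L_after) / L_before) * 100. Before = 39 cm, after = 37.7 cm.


Formula: Shrinkage% = ((L_before - L_after) / L_before) * 100
Step 1: Shrinkage = 39 - 37.7 = 1.3 cm
Step 2: Shrinkage% = (1.3 / 39) * 100
Step 3: Shrinkage% = 0.033333 * 100 = 3.3333% ≈ 3.3%

3.3%


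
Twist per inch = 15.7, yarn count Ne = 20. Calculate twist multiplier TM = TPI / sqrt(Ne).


Formula: TM = TPI / sqrt(Ne)
Step 1: sqrt(Ne) = sqrt(20) = 4.4721
Step 2: TM = 15.7 / 4.4721 = 3.51

3.51 TM


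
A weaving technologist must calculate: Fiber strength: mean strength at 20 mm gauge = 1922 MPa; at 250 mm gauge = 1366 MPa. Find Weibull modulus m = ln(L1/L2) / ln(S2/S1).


Formula: m = ln(L1/L2) / ln(S2/S1)
Step 1: ln(L1/L2) = ln(20/250) = -2.52573
Step 2: S2/S1 = 1366/1922 = 0.71072
Step 3: ln(S2/S1) = ln(0.71072) = -0.34148
Step 4: m = -2.52573 / -0.34148 = 7.40

7.40 (Weibull m)


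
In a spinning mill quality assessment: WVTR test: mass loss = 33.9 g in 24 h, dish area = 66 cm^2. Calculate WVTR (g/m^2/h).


Formula: WVTR = mass_loss / (area * time)
Step 1: Convert area: 66 cm^2 = 0.0066 m^2
Step 2: WVTR = 33.9 g / (0.0066 m^2 * 24 h)
Step 3: WVTR = 33.9 / 0.1584 = 214.0 g/m^2/h

214.0 g/m^2/h
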